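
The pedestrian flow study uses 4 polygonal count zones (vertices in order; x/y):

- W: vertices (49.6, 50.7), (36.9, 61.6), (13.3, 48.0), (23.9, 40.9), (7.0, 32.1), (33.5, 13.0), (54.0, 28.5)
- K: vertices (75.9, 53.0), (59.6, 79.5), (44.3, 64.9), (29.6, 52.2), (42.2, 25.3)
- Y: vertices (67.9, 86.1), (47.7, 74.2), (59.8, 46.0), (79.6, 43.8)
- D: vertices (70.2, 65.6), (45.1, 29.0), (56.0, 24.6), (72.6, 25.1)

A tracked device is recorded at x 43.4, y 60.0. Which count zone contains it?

Cast a ray rightward from (43.4, 60.0). For each polygon, the edges (by vertex number in listed order) whose endpoints lie on opposite sides of y = 60.0, where each meets that height, and whether that is right or left of the point:
W: 1–2 at x≈38.76 (left), 2–3 at x≈34.12 (left) → 0 crossings.
K: 1–2 at x≈71.59 (right), 3–4 at x≈38.63 (left) → 1 crossing.
Y: 2–3 at x≈53.79 (right), 4–1 at x≈75.12 (right) → 2 crossings.
D: 1–2 at x≈66.36 (right), 4–1 at x≈70.53 (right) → 2 crossings.
Only K has an odd count, so the point is inside K.

K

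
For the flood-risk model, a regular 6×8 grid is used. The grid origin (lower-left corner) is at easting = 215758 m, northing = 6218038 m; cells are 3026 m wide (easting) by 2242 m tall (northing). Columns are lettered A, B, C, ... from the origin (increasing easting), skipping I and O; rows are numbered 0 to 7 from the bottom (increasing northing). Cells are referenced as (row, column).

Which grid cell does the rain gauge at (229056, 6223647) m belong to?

Column index: ⌊(229056 − 215758) / 3026⌋ = ⌊4.395⌋ = 4 → column E
Row offset from origin: ⌊(6223647 − 6218038) / 2242⌋ = ⌊2.502⌋ = 2 → row 2

(2, E)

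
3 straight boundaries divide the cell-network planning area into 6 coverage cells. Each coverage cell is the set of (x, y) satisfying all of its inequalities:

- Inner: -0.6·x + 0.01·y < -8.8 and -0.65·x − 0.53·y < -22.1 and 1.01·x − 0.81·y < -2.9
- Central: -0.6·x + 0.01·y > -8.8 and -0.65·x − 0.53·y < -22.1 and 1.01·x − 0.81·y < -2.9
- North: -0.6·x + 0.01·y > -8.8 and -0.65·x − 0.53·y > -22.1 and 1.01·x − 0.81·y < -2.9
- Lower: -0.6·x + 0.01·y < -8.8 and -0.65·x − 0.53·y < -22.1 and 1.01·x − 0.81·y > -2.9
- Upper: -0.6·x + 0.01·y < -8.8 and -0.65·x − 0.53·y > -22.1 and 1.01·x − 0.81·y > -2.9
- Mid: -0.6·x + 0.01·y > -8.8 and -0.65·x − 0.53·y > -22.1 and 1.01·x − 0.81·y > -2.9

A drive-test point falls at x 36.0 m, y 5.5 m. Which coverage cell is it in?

-0.6·36.0 + 0.01·5.5 = -21.545, which is < -8.8
-0.65·36.0 − 0.53·5.5 = -26.315, which is < -22.1
1.01·36.0 − 0.81·5.5 = 31.905, which is > -2.9
This sign pattern matches Lower.

Lower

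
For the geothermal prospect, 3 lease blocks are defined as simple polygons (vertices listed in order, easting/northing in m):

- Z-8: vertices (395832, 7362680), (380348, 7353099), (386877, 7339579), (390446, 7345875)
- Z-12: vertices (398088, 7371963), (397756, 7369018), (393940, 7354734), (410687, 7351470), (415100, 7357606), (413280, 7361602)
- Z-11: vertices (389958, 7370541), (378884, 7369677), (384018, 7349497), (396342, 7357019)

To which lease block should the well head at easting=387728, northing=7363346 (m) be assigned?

Z-11

Cast a ray rightward from (387728, 7363346). For each polygon, the edges (by vertex number in listed order) whose endpoints lie on opposite sides of northing = 7363346, where each meets that height, and whether that is right or left of the point:
Z-8: no edge straddles that height → 0 crossings.
Z-12: 2–3 at easting≈396240.7 (right), 6–1 at easting≈410722.8 (right) → 2 crossings.
Z-11: 2–3 at easting≈380494.7 (left), 4–1 at easting≈393354.9 (right) → 1 crossing.
Only Z-11 has an odd count, so the point is inside Z-11.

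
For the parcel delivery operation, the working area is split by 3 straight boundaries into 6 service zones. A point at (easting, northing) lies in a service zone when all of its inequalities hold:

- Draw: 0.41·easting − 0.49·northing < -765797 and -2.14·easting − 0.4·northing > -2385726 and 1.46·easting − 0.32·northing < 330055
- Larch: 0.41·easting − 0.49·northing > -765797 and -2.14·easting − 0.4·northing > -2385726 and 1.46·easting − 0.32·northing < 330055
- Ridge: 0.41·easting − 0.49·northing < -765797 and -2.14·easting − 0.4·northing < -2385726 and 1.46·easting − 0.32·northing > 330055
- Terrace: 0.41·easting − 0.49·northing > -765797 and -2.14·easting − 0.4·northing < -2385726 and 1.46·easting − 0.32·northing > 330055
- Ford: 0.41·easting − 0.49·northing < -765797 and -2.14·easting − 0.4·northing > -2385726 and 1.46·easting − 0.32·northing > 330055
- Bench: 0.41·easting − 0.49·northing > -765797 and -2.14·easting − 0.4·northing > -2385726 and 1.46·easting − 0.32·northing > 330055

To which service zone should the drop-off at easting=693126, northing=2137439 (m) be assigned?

0.41·693126 − 0.49·2137439 = -763163.450, which is > -765797
-2.14·693126 − 0.4·2137439 = -2338265.240, which is > -2385726
1.46·693126 − 0.32·2137439 = 327983.480, which is < 330055
This sign pattern matches Larch.

Larch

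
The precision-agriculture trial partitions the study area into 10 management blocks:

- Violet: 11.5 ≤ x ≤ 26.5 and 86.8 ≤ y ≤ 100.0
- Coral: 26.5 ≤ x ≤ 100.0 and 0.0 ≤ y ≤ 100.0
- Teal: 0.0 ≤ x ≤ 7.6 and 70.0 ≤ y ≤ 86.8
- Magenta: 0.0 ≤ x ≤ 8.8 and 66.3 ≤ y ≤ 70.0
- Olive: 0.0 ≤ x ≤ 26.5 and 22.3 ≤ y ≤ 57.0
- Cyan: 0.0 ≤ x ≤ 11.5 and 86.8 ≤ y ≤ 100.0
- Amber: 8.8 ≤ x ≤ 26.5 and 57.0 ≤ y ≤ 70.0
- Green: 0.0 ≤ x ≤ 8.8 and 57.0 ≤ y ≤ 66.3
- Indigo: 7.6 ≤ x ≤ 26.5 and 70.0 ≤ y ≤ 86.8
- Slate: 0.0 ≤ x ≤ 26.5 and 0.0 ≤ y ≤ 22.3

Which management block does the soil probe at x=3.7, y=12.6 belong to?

The point has x = 3.7 and y = 12.6.
Only Slate satisfies 0.0 ≤ x ≤ 26.5 and 0.0 ≤ y ≤ 22.3.

Slate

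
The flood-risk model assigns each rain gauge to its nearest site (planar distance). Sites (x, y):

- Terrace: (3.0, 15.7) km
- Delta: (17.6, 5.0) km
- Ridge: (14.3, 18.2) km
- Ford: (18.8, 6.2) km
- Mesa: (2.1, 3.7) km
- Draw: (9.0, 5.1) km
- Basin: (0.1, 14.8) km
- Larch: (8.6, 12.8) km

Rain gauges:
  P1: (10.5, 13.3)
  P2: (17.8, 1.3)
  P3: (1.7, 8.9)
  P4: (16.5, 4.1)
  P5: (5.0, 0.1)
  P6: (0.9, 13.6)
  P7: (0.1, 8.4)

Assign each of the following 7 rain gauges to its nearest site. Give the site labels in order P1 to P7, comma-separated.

P1 → Larch (d²=3.86)
P2 → Delta (d²=13.73)
P3 → Mesa (d²=27.20)
P4 → Delta (d²=2.02)
P5 → Mesa (d²=21.37)
P6 → Basin (d²=2.08)
P7 → Mesa (d²=26.09)

Larch, Delta, Mesa, Delta, Mesa, Basin, Mesa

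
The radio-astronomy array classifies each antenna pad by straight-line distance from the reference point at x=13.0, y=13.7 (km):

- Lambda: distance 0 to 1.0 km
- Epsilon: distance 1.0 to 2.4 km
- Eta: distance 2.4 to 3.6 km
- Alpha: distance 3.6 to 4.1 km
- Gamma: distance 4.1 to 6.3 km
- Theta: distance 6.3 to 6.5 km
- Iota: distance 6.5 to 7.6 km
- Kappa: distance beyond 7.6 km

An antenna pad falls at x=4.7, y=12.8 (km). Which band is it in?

Kappa

Distance = √((4.7−13.0)² + (12.8−13.7)²) = √(68.890 + 0.810) = 8.349 km.
7.6 ≤ 8.349 < ∞ → Kappa.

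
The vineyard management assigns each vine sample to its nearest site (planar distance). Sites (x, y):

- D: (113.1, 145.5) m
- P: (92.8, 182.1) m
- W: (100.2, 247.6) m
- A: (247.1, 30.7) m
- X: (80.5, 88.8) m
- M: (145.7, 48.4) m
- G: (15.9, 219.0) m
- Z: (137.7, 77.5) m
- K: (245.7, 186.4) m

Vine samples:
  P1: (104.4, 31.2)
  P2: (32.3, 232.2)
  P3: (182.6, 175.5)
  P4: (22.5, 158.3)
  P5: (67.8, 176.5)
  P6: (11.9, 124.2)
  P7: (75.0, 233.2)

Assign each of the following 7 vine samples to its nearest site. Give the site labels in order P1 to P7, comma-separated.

P1 → M (d²=2001.53)
P2 → G (d²=443.20)
P3 → K (d²=4100.42)
P4 → G (d²=3728.05)
P5 → P (d²=656.36)
P6 → X (d²=5959.12)
P7 → W (d²=842.40)

M, G, K, G, P, X, W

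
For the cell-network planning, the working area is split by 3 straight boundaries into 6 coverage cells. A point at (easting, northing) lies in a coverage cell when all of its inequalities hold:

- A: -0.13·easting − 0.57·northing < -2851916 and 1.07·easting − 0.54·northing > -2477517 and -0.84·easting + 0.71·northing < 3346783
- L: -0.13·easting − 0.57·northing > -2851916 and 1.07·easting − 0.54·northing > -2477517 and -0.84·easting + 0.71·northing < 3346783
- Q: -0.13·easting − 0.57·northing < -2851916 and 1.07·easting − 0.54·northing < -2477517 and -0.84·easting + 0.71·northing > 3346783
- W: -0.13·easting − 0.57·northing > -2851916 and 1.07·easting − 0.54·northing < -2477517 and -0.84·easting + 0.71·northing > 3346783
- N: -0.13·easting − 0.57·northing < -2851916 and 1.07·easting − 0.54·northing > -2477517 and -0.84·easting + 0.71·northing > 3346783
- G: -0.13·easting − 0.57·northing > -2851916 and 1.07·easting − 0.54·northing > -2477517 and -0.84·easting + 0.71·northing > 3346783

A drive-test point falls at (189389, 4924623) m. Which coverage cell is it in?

L

-0.13·189389 − 0.57·4924623 = -2831655.680, which is > -2851916
1.07·189389 − 0.54·4924623 = -2456650.190, which is > -2477517
-0.84·189389 + 0.71·4924623 = 3337395.570, which is < 3346783
This sign pattern matches L.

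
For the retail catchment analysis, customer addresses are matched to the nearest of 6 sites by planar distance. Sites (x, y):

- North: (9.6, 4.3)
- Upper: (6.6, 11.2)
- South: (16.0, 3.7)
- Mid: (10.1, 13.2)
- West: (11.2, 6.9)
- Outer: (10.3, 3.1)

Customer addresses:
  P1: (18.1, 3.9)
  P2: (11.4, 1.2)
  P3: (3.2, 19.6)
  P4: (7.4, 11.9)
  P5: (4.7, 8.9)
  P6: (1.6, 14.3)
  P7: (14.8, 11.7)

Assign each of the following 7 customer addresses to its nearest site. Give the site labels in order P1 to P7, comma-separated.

P1 → South (d²=4.45)
P2 → Outer (d²=4.82)
P3 → Upper (d²=82.12)
P4 → Upper (d²=1.13)
P5 → Upper (d²=8.90)
P6 → Upper (d²=34.61)
P7 → Mid (d²=24.34)

South, Outer, Upper, Upper, Upper, Upper, Mid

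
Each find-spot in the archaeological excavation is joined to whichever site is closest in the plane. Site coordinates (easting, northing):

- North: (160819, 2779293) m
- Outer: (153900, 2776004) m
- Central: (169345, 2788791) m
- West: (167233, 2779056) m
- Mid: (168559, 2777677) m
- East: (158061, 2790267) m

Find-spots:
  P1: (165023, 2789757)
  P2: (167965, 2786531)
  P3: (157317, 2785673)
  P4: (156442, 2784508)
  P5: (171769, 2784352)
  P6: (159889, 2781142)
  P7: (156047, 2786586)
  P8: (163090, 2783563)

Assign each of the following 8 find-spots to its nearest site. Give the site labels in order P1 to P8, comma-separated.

P1 → Central (d²=19612840.00)
P2 → Central (d²=7012000.00)
P3 → East (d²=21658372.00)
P4 → East (d²=35787242.00)
P5 → Central (d²=25580497.00)
P6 → North (d²=4283701.00)
P7 → East (d²=17605957.00)
P8 → North (d²=23390341.00)

Central, Central, East, East, Central, North, East, North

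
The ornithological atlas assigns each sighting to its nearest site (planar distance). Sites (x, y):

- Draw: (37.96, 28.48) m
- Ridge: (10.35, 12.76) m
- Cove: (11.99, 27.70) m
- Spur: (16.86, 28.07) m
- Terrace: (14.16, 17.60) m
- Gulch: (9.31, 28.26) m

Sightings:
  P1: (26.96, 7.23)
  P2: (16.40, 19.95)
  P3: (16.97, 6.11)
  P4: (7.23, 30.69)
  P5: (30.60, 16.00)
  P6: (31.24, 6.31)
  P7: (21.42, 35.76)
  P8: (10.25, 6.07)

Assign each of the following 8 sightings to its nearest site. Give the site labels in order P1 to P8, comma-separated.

P1 → Terrace (d²=271.38)
P2 → Terrace (d²=10.54)
P3 → Ridge (d²=88.05)
P4 → Gulch (d²=10.23)
P5 → Draw (d²=209.92)
P6 → Terrace (d²=419.19)
P7 → Spur (d²=79.93)
P8 → Ridge (d²=44.77)

Terrace, Terrace, Ridge, Gulch, Draw, Terrace, Spur, Ridge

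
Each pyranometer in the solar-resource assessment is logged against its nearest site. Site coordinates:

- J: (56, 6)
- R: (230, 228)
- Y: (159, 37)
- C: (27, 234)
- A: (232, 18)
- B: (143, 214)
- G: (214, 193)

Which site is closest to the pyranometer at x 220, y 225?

R

Squared distances to each site:
J: 74857.000; R: 109.000; Y: 39065.000; C: 37330.000; A: 42993.000; B: 6050.000; G: 1060.000.
Minimum at R.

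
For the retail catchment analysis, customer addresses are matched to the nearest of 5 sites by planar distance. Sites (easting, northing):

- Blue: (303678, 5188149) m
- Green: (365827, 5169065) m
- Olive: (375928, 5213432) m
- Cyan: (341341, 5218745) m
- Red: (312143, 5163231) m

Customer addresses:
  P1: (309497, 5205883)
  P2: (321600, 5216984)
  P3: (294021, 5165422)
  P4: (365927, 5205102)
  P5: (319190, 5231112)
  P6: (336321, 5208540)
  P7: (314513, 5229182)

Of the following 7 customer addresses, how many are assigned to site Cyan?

P1 → Blue
P2 → Cyan
P3 → Red
P4 → Olive
P5 → Cyan
P6 → Cyan
P7 → Cyan
4 of the 7 go to Cyan.

4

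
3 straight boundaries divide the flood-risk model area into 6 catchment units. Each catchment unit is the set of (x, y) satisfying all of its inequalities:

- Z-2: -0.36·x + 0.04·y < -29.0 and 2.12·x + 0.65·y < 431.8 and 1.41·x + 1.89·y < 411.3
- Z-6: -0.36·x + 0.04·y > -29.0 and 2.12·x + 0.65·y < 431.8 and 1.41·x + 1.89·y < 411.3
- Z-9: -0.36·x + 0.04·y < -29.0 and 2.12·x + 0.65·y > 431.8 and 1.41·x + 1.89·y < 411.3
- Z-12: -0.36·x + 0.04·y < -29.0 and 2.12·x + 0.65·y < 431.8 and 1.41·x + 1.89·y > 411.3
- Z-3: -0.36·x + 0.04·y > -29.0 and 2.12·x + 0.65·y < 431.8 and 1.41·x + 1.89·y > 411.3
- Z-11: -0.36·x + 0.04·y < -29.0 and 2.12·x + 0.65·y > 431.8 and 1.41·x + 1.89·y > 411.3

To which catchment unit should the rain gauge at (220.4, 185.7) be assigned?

-0.36·220.4 + 0.04·185.7 = -71.916, which is < -29.0
2.12·220.4 + 0.65·185.7 = 587.953, which is > 431.8
1.41·220.4 + 1.89·185.7 = 661.737, which is > 411.3
This sign pattern matches Z-11.

Z-11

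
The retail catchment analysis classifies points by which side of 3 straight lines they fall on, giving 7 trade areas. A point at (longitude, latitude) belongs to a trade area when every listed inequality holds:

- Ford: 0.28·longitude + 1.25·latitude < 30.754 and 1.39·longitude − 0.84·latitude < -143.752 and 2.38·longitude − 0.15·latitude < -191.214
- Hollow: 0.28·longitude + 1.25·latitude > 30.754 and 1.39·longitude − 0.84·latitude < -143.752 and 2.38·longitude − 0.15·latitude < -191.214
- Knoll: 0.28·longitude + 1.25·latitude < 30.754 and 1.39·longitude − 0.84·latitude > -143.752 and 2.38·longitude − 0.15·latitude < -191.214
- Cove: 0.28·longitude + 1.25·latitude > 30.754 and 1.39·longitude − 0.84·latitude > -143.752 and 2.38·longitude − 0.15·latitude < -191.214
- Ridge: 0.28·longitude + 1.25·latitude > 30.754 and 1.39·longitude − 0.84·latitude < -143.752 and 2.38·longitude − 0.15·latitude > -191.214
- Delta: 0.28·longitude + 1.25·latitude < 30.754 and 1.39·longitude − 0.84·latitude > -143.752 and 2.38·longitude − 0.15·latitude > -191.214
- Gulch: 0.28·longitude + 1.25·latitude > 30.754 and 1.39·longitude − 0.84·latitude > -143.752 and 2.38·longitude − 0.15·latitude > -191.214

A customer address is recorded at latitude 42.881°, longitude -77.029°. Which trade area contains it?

Gulch

0.28·-77.029 + 1.25·42.881 = 32.033, which is > 30.754
1.39·-77.029 − 0.84·42.881 = -143.090, which is > -143.752
2.38·-77.029 − 0.15·42.881 = -189.761, which is > -191.214
This sign pattern matches Gulch.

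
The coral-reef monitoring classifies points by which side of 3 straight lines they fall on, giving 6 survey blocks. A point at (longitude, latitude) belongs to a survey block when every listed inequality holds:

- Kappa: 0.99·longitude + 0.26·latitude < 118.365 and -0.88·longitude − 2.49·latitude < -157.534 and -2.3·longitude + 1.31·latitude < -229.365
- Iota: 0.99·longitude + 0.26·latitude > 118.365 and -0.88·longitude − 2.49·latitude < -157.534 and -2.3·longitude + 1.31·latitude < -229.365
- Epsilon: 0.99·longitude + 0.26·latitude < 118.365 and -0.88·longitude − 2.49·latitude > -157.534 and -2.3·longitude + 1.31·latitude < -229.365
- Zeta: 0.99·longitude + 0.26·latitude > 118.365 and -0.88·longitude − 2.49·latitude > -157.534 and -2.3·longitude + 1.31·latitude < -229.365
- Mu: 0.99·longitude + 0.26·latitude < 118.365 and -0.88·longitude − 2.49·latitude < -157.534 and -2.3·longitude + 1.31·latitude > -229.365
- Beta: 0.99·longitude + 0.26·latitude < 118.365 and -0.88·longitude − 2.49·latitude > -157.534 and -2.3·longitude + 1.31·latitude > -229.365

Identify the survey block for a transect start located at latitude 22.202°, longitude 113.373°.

Epsilon

0.99·113.373 + 0.26·22.202 = 118.012, which is < 118.365
-0.88·113.373 − 2.49·22.202 = -155.051, which is > -157.534
-2.3·113.373 + 1.31·22.202 = -231.673, which is < -229.365
This sign pattern matches Epsilon.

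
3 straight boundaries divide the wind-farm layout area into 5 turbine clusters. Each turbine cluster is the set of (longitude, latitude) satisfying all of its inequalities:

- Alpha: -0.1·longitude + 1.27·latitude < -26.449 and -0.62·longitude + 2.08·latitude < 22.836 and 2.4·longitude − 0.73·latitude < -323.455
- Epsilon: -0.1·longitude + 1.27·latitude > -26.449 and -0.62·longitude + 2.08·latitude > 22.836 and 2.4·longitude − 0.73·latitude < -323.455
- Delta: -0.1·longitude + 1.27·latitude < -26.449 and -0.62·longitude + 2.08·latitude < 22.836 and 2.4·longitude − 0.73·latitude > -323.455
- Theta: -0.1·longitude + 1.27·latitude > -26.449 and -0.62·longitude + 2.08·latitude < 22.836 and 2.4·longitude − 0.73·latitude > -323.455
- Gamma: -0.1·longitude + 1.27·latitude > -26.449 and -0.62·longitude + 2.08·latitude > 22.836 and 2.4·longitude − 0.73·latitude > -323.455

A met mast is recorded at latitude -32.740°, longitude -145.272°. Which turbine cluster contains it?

-0.1·-145.272 + 1.27·-32.740 = -27.053, which is < -26.449
-0.62·-145.272 + 2.08·-32.740 = 21.969, which is < 22.836
2.4·-145.272 − 0.73·-32.740 = -324.753, which is < -323.455
This sign pattern matches Alpha.

Alpha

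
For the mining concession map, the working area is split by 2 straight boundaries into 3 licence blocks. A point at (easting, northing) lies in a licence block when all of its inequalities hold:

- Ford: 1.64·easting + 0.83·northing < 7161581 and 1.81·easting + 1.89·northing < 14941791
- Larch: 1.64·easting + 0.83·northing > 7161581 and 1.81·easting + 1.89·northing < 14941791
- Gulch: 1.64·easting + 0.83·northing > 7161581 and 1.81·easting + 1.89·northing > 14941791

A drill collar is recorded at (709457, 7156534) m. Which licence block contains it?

Ford

1.64·709457 + 0.83·7156534 = 7103432.700, which is < 7161581
1.81·709457 + 1.89·7156534 = 14809966.430, which is < 14941791
This sign pattern matches Ford.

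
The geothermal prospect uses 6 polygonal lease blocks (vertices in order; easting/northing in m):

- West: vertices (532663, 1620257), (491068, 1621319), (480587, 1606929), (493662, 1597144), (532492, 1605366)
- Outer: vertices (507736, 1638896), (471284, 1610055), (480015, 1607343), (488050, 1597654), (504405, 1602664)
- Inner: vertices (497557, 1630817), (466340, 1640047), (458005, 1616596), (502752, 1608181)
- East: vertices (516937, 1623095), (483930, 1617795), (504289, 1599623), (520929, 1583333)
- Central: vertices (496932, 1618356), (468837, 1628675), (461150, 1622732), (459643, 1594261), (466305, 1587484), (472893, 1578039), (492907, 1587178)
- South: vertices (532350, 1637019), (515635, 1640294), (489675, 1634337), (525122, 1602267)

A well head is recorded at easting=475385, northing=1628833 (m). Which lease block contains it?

Cast a ray rightward from (475385, 1628833). For each polygon, the edges (by vertex number in listed order) whose endpoints lie on opposite sides of northing = 1628833, where each meets that height, and whether that is right or left of the point:
West: no edge straddles that height → 0 crossings.
Outer: 1–2 at easting≈495017.4 (right), 5–1 at easting≈506810.9 (right) → 2 crossings.
Inner: 2–3 at easting≈462354.3 (left), 4–1 at easting≈498012.3 (right) → 1 crossing.
East: no edge straddles that height → 0 crossings.
Central: no edge straddles that height → 0 crossings.
South: 3–4 at easting≈495758.6 (right), 4–1 at easting≈530647.4 (right) → 2 crossings.
Only Inner has an odd count, so the point is inside Inner.

Inner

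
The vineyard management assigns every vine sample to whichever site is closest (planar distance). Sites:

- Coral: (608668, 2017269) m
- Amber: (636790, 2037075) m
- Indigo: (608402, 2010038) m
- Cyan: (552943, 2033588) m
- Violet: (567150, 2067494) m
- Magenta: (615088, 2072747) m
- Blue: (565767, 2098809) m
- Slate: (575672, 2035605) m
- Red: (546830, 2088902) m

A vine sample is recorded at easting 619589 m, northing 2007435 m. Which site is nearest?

Indigo

Squared distances to each site:
Coral: 215975797.000; Amber: 1174404001.000; Indigo: 131924578.000; Cyan: 5125668725.000; Violet: 6356932202.000; Magenta: 4285916345.000; Blue: 11246015560.000; Slate: 2722251789.000; Red: 11930744170.000.
Minimum at Indigo.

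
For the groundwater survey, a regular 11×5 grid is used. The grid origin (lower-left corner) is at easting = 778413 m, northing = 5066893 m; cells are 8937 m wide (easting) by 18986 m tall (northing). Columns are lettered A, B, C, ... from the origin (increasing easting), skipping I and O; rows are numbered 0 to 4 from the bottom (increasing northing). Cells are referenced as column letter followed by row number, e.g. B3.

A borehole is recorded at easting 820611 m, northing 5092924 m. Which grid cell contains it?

Column index: ⌊(820611 − 778413) / 8937⌋ = ⌊4.722⌋ = 4 → column E
Row offset from origin: ⌊(5092924 − 5066893) / 18986⌋ = ⌊1.371⌋ = 1 → row 1

E1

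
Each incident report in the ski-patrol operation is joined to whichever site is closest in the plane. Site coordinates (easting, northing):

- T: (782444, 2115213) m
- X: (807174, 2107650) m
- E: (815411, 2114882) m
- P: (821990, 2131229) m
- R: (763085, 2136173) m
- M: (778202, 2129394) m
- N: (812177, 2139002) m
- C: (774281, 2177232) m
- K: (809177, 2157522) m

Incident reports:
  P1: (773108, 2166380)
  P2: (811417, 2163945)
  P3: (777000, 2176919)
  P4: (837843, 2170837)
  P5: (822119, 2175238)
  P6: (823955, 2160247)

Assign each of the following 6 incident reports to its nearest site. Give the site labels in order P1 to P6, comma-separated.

P1 → C (d²=119141833.00)
P2 → K (d²=46272529.00)
P3 → C (d²=7490930.00)
P4 → K (d²=999028781.00)
P5 → K (d²=481352020.00)
P6 → K (d²=225814909.00)

C, K, C, K, K, K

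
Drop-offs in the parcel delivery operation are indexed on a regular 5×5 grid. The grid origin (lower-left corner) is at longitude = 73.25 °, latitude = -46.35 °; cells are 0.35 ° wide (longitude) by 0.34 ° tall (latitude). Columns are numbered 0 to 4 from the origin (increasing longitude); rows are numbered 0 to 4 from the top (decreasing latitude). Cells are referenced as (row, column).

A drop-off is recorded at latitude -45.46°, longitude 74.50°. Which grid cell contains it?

Column index: ⌊(74.50 − 73.25) / 0.35⌋ = ⌊3.571⌋ = 3
Row offset from origin: ⌊(-45.46 − -46.35) / 0.34⌋ = ⌊2.618⌋ = 2 → row 2 (counted from top)

(2, 3)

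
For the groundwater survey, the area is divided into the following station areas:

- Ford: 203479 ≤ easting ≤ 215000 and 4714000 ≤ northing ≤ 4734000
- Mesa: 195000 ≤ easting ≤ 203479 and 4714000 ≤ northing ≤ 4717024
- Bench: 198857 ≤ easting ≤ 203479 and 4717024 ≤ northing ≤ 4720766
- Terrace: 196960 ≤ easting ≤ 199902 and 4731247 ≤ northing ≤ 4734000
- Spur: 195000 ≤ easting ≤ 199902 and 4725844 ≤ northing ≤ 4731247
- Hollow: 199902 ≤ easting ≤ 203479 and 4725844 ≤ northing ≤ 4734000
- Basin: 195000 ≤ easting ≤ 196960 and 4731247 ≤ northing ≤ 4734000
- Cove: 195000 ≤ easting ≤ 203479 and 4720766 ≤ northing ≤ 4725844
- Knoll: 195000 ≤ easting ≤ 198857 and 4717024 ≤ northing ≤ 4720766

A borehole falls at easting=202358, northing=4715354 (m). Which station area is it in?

The point has easting = 202358 and northing = 4715354.
Only Mesa satisfies 195000 ≤ easting ≤ 203479 and 4714000 ≤ northing ≤ 4717024.

Mesa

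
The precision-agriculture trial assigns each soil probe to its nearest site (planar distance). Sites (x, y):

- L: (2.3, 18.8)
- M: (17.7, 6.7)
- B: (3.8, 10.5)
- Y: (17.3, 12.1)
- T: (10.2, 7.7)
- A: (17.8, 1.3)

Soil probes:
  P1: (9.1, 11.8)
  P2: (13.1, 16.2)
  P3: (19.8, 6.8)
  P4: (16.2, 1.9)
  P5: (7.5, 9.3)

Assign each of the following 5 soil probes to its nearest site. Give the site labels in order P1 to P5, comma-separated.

T, Y, M, A, T

P1 → T (d²=18.02)
P2 → Y (d²=34.45)
P3 → M (d²=4.42)
P4 → A (d²=2.92)
P5 → T (d²=9.85)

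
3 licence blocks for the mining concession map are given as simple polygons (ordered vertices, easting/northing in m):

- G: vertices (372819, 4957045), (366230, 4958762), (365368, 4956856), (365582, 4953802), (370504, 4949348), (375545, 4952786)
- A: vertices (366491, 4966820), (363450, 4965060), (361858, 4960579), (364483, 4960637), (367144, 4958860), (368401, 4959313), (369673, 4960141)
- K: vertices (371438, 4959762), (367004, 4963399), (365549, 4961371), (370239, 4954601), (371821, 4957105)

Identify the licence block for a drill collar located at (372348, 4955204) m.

Cast a ray rightward from (372348, 4955204). For each polygon, the edges (by vertex number in listed order) whose endpoints lie on opposite sides of northing = 4955204, where each meets that height, and whether that is right or left of the point:
G: 3–4 at easting≈365483.8 (left), 6–1 at easting≈373997.3 (right) → 1 crossing.
A: no edge straddles that height → 0 crossings.
K: 3–4 at easting≈369821.3 (left), 4–5 at easting≈370620.0 (left) → 0 crossings.
Only G has an odd count, so the point is inside G.

G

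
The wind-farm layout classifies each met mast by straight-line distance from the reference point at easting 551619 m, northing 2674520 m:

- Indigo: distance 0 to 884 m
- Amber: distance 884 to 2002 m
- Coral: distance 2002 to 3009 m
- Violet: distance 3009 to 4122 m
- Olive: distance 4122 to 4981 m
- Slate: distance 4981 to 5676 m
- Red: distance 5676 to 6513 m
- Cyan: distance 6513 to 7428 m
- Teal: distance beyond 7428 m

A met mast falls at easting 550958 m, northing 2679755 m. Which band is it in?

Distance = √((550958−551619)² + (2679755−2674520)²) = √(436921.000 + 27405225.000) = 5276.566 m.
4981 ≤ 5276.566 < 5676 → Slate.

Slate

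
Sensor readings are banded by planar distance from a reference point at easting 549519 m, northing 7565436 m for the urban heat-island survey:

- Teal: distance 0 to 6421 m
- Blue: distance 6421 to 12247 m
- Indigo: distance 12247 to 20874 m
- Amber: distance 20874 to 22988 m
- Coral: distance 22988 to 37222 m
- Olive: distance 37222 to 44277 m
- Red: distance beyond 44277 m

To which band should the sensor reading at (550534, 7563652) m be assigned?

Distance = √((550534−549519)² + (7563652−7565436)²) = √(1030225.000 + 3182656.000) = 2052.530 m.
0 ≤ 2052.530 < 6421 → Teal.

Teal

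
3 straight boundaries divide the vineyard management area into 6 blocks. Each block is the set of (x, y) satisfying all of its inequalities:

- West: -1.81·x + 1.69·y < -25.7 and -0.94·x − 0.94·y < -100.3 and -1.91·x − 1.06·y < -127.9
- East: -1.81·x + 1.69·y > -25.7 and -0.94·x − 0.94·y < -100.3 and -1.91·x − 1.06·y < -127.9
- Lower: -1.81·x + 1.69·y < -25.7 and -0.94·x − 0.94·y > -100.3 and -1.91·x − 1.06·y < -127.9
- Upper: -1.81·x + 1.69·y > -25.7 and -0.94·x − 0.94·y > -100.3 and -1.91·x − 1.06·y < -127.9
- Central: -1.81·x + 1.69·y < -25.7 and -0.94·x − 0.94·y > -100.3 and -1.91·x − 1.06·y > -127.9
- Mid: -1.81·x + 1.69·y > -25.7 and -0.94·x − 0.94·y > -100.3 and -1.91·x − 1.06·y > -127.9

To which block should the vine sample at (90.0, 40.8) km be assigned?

West

-1.81·90.0 + 1.69·40.8 = -93.948, which is < -25.7
-0.94·90.0 − 0.94·40.8 = -122.952, which is < -100.3
-1.91·90.0 − 1.06·40.8 = -215.148, which is < -127.9
This sign pattern matches West.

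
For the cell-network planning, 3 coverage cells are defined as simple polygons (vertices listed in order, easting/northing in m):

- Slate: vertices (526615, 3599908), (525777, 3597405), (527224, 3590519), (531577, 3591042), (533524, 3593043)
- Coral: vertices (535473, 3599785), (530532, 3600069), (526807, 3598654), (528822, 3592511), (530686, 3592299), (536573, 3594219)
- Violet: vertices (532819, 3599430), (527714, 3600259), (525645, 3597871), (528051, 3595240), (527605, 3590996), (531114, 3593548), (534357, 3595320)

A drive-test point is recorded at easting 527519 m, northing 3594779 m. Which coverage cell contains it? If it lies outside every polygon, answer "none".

Cast a ray rightward from (527519, 3594779). For each polygon, the edges (by vertex number in listed order) whose endpoints lie on opposite sides of northing = 3594779, where each meets that height, and whether that is right or left of the point:
Slate: 2–3 at easting≈526328.8 (left), 5–1 at easting≈531776.9 (right) → 1 crossing.
Coral: 3–4 at easting≈528078.1 (right), 6–1 at easting≈536462.3 (right) → 2 crossings.
Violet: 4–5 at easting≈528002.6 (right), 6–7 at easting≈533366.9 (right) → 2 crossings.
Only Slate has an odd count, so the point is inside Slate.

Slate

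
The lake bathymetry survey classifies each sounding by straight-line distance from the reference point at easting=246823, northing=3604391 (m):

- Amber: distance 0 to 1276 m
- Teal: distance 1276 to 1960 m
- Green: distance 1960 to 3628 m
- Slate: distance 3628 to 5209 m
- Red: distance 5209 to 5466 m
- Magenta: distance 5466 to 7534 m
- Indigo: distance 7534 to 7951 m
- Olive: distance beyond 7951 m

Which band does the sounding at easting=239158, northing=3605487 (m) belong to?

Distance = √((239158−246823)² + (3605487−3604391)²) = √(58752225.000 + 1201216.000) = 7742.961 m.
7534 ≤ 7742.961 < 7951 → Indigo.

Indigo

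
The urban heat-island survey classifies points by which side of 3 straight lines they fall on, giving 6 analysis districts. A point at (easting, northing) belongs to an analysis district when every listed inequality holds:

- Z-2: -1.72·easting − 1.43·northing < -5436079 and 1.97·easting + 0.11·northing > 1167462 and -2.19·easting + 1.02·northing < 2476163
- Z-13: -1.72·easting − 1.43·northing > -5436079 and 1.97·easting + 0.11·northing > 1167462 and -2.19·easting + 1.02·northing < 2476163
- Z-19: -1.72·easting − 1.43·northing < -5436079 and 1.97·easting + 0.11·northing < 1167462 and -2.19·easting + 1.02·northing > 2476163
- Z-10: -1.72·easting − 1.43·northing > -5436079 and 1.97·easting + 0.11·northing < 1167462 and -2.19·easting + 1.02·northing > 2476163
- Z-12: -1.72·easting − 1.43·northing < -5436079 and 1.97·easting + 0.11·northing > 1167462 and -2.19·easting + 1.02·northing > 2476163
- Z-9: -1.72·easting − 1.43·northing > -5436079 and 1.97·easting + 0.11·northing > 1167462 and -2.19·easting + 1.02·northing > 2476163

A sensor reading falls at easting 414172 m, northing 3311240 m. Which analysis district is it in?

Z-2

-1.72·414172 − 1.43·3311240 = -5447449.040, which is < -5436079
1.97·414172 + 0.11·3311240 = 1180155.240, which is > 1167462
-2.19·414172 + 1.02·3311240 = 2470428.120, which is < 2476163
This sign pattern matches Z-2.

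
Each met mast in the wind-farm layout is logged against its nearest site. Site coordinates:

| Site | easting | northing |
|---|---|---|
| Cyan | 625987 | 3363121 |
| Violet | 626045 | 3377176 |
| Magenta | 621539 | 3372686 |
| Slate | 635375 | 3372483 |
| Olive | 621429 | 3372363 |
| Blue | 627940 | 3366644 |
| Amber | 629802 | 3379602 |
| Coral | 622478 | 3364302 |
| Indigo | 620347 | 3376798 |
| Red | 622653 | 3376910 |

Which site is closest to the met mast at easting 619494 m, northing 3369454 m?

Olive

Squared distances to each site:
Cyan: 82265938.000; Violet: 102544885.000; Magenta: 14627849.000; Slate: 261381002.000; Olive: 12206506.000; Blue: 79231016.000; Amber: 209236768.000; Coral: 35447360.000; Indigo: 54661945.000; Red: 65571217.000.
Minimum at Olive.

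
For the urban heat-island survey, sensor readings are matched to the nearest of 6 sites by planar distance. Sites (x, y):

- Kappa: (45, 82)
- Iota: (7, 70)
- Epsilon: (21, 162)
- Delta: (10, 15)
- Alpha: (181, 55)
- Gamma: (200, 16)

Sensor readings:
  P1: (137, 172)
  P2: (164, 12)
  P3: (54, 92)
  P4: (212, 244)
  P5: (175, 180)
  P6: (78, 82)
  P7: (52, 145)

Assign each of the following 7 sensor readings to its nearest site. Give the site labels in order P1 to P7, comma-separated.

P1 → Epsilon (d²=13556.00)
P2 → Gamma (d²=1312.00)
P3 → Kappa (d²=181.00)
P4 → Alpha (d²=36682.00)
P5 → Alpha (d²=15661.00)
P6 → Kappa (d²=1089.00)
P7 → Epsilon (d²=1250.00)

Epsilon, Gamma, Kappa, Alpha, Alpha, Kappa, Epsilon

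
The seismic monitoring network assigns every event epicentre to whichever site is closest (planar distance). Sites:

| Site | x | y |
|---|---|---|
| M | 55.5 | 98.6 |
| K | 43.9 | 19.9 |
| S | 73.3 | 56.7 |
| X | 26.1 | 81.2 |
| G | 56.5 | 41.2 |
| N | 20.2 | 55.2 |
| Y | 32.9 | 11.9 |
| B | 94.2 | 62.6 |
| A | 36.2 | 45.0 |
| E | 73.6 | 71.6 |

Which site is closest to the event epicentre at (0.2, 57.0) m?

N

Squared distances to each site:
M: 4788.650; K: 3286.100; S: 5343.700; X: 1256.450; G: 3419.330; N: 403.240; Y: 3103.300; B: 8867.360; A: 1440.000; E: 5600.720.
Minimum at N.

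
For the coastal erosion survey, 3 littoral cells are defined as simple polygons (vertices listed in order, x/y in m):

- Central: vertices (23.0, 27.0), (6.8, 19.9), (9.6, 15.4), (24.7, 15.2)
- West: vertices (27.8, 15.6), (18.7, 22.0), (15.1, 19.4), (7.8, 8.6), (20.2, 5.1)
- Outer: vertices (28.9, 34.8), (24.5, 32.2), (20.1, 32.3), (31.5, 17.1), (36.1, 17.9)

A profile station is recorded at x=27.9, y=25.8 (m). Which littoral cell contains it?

Cast a ray rightward from (27.9, 25.8). For each polygon, the edges (by vertex number in listed order) whose endpoints lie on opposite sides of y = 25.8, where each meets that height, and whether that is right or left of the point:
Central: 1–2 at x≈20.26 (left), 4–1 at x≈23.17 (left) → 0 crossings.
West: no edge straddles that height → 0 crossings.
Outer: 3–4 at x≈24.98 (left), 5–1 at x≈32.73 (right) → 1 crossing.
Only Outer has an odd count, so the point is inside Outer.

Outer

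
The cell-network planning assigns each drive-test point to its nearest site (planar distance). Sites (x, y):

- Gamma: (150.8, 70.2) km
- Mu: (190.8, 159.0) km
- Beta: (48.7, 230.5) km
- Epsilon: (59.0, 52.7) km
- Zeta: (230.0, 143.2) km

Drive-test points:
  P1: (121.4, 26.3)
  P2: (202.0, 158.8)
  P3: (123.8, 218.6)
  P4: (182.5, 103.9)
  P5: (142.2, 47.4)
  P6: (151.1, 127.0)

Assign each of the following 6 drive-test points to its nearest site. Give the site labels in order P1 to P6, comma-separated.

Gamma, Mu, Beta, Gamma, Gamma, Mu

P1 → Gamma (d²=2791.57)
P2 → Mu (d²=125.48)
P3 → Beta (d²=5781.62)
P4 → Gamma (d²=2140.58)
P5 → Gamma (d²=593.80)
P6 → Mu (d²=2600.09)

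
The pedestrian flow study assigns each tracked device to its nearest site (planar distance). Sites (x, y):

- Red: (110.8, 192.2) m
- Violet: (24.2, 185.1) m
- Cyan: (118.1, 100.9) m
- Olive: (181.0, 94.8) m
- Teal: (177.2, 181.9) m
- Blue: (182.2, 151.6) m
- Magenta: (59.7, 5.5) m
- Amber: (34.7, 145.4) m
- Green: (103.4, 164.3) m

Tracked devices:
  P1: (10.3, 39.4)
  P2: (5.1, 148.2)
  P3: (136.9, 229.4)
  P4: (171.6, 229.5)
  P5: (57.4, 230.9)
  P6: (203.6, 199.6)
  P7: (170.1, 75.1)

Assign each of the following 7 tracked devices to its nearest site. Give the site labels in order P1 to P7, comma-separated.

P1 → Magenta (d²=3589.57)
P2 → Amber (d²=884.00)
P3 → Red (d²=2065.05)
P4 → Teal (d²=2297.12)
P5 → Violet (d²=3199.88)
P6 → Teal (d²=1010.25)
P7 → Olive (d²=506.90)

Magenta, Amber, Red, Teal, Violet, Teal, Olive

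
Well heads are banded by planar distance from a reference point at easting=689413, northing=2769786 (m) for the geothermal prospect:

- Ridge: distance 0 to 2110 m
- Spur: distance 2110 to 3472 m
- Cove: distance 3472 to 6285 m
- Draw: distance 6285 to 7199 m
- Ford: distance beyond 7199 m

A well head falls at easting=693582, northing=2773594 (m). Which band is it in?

Distance = √((693582−689413)² + (2773594−2769786)²) = √(17380561.000 + 14500864.000) = 5646.364 m.
3472 ≤ 5646.364 < 6285 → Cove.

Cove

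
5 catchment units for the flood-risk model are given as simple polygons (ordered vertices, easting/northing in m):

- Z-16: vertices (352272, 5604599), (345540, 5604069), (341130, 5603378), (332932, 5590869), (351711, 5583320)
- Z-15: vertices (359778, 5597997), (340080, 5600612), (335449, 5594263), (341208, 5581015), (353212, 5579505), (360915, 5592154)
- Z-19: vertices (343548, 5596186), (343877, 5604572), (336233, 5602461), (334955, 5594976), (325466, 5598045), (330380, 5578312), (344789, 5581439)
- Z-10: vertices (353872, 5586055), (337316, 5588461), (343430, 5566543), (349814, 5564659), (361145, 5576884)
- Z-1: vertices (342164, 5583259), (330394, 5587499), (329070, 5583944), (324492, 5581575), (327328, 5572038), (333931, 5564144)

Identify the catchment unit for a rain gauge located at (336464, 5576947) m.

Cast a ray rightward from (336464, 5576947). For each polygon, the edges (by vertex number in listed order) whose endpoints lie on opposite sides of northing = 5576947, where each meets that height, and whether that is right or left of the point:
Z-16: no edge straddles that height → 0 crossings.
Z-15: no edge straddles that height → 0 crossings.
Z-19: no edge straddles that height → 0 crossings.
Z-10: 2–3 at easting≈340527.8 (right), 5–1 at easting≈361095.0 (right) → 2 crossings.
Z-1: 4–5 at easting≈325868.2 (left), 6–1 at easting≈339445.4 (right) → 1 crossing.
Only Z-1 has an odd count, so the point is inside Z-1.

Z-1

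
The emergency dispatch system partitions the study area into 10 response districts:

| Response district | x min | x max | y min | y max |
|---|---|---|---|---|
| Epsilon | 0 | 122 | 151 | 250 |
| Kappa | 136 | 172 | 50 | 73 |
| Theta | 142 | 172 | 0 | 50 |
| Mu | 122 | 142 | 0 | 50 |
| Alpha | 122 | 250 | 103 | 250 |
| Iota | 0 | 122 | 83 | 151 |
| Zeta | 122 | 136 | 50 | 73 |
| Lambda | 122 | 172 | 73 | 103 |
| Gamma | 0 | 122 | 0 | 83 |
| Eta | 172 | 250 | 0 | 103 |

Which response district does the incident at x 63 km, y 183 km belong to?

The point has x = 63 and y = 183.
Only Epsilon satisfies 0 ≤ x ≤ 122 and 151 ≤ y ≤ 250.

Epsilon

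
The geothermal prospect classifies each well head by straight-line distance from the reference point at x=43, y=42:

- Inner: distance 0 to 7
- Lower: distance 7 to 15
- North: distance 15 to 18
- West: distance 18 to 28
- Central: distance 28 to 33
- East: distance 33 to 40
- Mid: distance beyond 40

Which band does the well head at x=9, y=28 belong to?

Distance = √((9−43)² + (28−42)²) = √(1156.000 + 196.000) = 36.770.
33 ≤ 36.770 < 40 → East.

East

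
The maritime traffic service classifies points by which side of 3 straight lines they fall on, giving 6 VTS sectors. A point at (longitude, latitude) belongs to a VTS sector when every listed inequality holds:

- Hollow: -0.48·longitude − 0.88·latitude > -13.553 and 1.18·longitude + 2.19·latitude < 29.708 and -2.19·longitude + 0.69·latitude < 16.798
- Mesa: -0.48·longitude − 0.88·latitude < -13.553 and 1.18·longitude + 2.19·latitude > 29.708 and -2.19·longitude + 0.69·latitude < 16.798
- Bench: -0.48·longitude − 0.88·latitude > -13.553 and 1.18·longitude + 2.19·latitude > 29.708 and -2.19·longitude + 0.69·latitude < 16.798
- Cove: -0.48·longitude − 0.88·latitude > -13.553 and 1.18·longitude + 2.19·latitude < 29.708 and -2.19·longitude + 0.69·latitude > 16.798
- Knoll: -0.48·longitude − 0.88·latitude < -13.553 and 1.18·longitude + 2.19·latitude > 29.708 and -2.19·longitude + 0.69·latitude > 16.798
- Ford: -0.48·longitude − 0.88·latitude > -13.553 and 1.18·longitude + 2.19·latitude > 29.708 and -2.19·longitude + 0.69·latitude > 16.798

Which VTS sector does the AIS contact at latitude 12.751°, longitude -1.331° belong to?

Hollow

-0.48·-1.331 − 0.88·12.751 = -10.582, which is > -13.553
1.18·-1.331 + 2.19·12.751 = 26.354, which is < 29.708
-2.19·-1.331 + 0.69·12.751 = 11.713, which is < 16.798
This sign pattern matches Hollow.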